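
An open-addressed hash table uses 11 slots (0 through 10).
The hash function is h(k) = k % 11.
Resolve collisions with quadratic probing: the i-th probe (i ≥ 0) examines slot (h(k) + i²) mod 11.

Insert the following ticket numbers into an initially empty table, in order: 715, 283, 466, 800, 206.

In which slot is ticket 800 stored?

9

715 hashes to 0; slot 0 is free => place at 0.
283 hashes to 8; slot 8 is free => place at 8.
466 hashes to 4; slot 4 is free => place at 4.
800 hashes to 8; 8 taken => place at 9.
206 hashes to 8; 8,9 taken => place at 1.
Table: [715, 206, ∅, ∅, 466, ∅, ∅, ∅, 283, 800, ∅]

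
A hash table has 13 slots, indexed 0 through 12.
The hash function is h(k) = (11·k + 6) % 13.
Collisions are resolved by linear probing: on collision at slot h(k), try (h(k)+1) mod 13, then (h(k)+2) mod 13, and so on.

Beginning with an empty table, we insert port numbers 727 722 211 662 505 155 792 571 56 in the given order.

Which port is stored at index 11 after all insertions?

Insert 727: h=8, slot 8 empty -> index 8.
Insert 722: h=5, slot 5 empty -> index 5.
Insert 211: h=0, slot 0 empty -> index 0.
Insert 662: h=8, slot 8 occupied -> index 9.
Insert 505: h=10, slot 10 empty -> index 10.
Insert 155: h=8, slots 8,9,10 occupied -> index 11.
Insert 792: h=8, slots 8,9,10,11 occupied -> index 12.
Insert 571: h=8, slots 8,9,10,11,12,0 occupied -> index 1.
Insert 56: h=11, slots 11,12,0,1 occupied -> index 2.
Table: [211, 571, 56, —, —, 722, —, —, 727, 662, 505, 155, 792]

155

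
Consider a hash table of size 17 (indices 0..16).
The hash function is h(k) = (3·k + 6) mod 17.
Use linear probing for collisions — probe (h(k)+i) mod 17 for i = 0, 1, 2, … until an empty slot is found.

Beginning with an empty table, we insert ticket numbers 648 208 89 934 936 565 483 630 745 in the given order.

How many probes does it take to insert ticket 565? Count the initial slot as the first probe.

4

648 hashes to 12; slot 12 is free -> place at 12.
208 hashes to 1; slot 1 is free -> place at 1.
89 hashes to 1; 1 taken -> place at 2.
934 hashes to 3; slot 3 is free -> place at 3.
936 hashes to 9; slot 9 is free -> place at 9.
565 hashes to 1; 1,2,3 taken -> place at 4.
483 hashes to 10; slot 10 is free -> place at 10.
630 hashes to 9; 9,10 taken -> place at 11.
745 hashes to 14; slot 14 is free -> place at 14.
Table: [_, 208, 89, 934, 565, _, _, _, _, 936, 483, 630, 648, _, 745, _, _]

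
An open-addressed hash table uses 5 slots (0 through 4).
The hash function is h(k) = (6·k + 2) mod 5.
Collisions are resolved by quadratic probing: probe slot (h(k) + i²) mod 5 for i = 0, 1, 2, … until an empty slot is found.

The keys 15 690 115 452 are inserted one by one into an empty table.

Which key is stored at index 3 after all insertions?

15 hashes to 2; slot 2 is free → place at 2.
690 hashes to 2; 2 taken → place at 3.
115 hashes to 2; 2,3 taken → place at 1.
452 hashes to 4; slot 4 is free → place at 4.
Table: [∅, 115, 15, 690, 452]

690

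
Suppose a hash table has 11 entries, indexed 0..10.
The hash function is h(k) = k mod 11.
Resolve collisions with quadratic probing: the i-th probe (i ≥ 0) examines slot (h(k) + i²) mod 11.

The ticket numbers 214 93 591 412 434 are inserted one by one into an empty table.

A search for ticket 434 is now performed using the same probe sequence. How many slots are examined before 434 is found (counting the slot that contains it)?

214: h=5 → slot 5
93: h=5, probe 5,6 → slot 6
591: h=8 → slot 8
412: h=5, probe 5,6,9 → slot 9
434: h=5, probe 5,6,9,3 → slot 3
Table: [., ., ., 434, ., 214, 93, ., 591, 412, .]
Lookup 434: h=5, probe 5,6,9,3 → found at 3.

4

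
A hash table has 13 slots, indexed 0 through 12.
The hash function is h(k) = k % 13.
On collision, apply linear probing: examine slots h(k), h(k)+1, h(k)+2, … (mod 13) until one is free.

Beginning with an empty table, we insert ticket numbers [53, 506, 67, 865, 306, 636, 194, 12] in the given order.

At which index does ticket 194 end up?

3

53: h=1 → slot 1
506: h=12 → slot 12
67: h=2 → slot 2
865: h=7 → slot 7
306: h=7, probe 7,8 → slot 8
636: h=12, probe 12,0 → slot 0
194: h=12, probe 12,0,1,2,3 → slot 3
12: h=12, probe 12,0,1,2,3,4 → slot 4
Table: [636, 53, 67, 194, 12, ∅, ∅, 865, 306, ∅, ∅, ∅, 506]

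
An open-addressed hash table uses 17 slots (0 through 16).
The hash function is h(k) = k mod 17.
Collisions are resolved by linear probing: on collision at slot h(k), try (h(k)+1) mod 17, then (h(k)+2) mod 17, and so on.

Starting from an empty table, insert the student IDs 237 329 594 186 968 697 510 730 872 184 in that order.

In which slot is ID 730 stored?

237: h=16 -> slot 16
329: h=6 -> slot 6
594: h=16, probe 16,0 -> slot 0
186: h=16, probe 16,0,1 -> slot 1
968: h=16, probe 16,0,1,2 -> slot 2
697: h=0, probe 0,1,2,3 -> slot 3
510: h=0, probe 0,1,2,3,4 -> slot 4
730: h=16, probe 16,0,1,2,3,4,5 -> slot 5
872: h=5, probe 5,6,7 -> slot 7
184: h=14 -> slot 14
Table: [594, 186, 968, 697, 510, 730, 329, 872, —, —, —, —, —, —, 184, —, 237]

5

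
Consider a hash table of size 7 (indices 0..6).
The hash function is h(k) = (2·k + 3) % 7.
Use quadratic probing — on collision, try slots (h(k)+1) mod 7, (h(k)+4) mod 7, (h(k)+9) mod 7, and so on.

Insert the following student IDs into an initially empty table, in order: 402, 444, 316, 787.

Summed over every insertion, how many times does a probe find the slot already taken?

402 hashes to 2; slot 2 is free → place at 2.
444 hashes to 2; 2 taken → place at 3.
316 hashes to 5; slot 5 is free → place at 5.
787 hashes to 2; 2,3 taken → place at 6.
Table: [-, -, 402, 444, -, 316, 787]

3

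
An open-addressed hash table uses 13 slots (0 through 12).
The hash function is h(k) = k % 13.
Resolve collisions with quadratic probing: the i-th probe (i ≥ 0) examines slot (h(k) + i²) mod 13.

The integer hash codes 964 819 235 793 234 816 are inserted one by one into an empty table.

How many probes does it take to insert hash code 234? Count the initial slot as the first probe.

964 hashes to 2; slot 2 is free → place at 2.
819 hashes to 0; slot 0 is free → place at 0.
235 hashes to 1; slot 1 is free → place at 1.
793 hashes to 0; 0,1 taken → place at 4.
234 hashes to 0; 0,1,4 taken → place at 9.
816 hashes to 10; slot 10 is free → place at 10.
Table: [819, 235, 964, -, 793, -, -, -, -, 234, 816, -, -]

4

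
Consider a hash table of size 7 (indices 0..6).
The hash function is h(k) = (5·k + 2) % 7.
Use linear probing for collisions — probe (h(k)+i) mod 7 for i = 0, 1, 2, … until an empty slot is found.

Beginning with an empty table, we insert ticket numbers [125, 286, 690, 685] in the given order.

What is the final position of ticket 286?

5

Insert 125: h=4, slot 4 empty => index 4.
Insert 286: h=4, slot 4 occupied => index 5.
Insert 690: h=1, slot 1 empty => index 1.
Insert 685: h=4, slots 4,5 occupied => index 6.
Table: [∅, 690, ∅, ∅, 125, 286, 685]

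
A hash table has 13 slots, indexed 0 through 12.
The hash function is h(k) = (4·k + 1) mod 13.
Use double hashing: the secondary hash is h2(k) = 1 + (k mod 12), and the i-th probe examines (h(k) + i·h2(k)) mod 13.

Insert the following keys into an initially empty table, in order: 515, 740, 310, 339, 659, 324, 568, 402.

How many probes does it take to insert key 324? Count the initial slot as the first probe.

515 hashes to 7; slot 7 is free → place at 7.
740 hashes to 10; slot 10 is free → place at 10.
310 hashes to 6; slot 6 is free → place at 6.
339 hashes to 5; slot 5 is free → place at 5.
659 hashes to 11; slot 11 is free → place at 11.
324 hashes to 10, h2=1; 10,11 taken → place at 12.
568 hashes to 11, h2=5; 11 taken → place at 3.
402 hashes to 10, h2=7; 10 taken → place at 4.
Table: [_, _, _, 568, 402, 339, 310, 515, _, _, 740, 659, 324]

3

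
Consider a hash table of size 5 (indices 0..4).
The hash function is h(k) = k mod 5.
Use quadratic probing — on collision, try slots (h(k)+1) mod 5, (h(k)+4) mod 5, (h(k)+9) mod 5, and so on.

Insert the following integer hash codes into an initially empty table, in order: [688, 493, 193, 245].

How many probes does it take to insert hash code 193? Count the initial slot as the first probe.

3

688 hashes to 3; slot 3 is free -> place at 3.
493 hashes to 3; 3 taken -> place at 4.
193 hashes to 3; 3,4 taken -> place at 2.
245 hashes to 0; slot 0 is free -> place at 0.
Table: [245, ., 193, 688, 493]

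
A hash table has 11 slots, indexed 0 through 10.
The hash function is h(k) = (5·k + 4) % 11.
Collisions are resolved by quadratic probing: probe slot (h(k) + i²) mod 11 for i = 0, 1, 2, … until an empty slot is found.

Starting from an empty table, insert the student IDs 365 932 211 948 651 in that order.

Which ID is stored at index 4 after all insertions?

365: h=3 -> slot 3
932: h=0 -> slot 0
211: h=3, probe 3,4 -> slot 4
948: h=3, probe 3,4,7 -> slot 7
651: h=3, probe 3,4,7,1 -> slot 1
Table: [932, 651, ., 365, 211, ., ., 948, ., ., .]

211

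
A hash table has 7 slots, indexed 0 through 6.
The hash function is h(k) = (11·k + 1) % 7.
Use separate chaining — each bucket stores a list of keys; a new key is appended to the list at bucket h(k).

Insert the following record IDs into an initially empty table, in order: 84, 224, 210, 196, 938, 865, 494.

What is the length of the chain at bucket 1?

84 -> bucket 1
224 -> bucket 1 (collision)
210 -> bucket 1 (collision)
196 -> bucket 1 (collision)
938 -> bucket 1 (collision)
865 -> bucket 3
494 -> bucket 3 (collision)
Final buckets:
0: .
1: 84 -> 224 -> 210 -> 196 -> 938
2: .
3: 865 -> 494
4: .
5: .
6: .

5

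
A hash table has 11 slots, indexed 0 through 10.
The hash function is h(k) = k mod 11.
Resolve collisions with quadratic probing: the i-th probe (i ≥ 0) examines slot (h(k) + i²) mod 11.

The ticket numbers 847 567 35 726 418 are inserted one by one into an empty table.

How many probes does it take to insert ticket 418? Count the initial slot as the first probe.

3

Insert 847: h=0, slot 0 empty → index 0.
Insert 567: h=6, slot 6 empty → index 6.
Insert 35: h=2, slot 2 empty → index 2.
Insert 726: h=0, slot 0 occupied → index 1.
Insert 418: h=0, slots 0,1 occupied → index 4.
Table: [847, 726, 35, ., 418, ., 567, ., ., ., .]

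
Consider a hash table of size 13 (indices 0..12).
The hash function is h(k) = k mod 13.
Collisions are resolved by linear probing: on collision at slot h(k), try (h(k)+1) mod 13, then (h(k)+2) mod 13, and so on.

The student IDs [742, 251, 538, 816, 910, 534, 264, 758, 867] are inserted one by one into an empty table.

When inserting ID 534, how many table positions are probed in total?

2

Insert 742: h=1, slot 1 empty -> index 1.
Insert 251: h=4, slot 4 empty -> index 4.
Insert 538: h=5, slot 5 empty -> index 5.
Insert 816: h=10, slot 10 empty -> index 10.
Insert 910: h=0, slot 0 empty -> index 0.
Insert 534: h=1, slot 1 occupied -> index 2.
Insert 264: h=4, slots 4,5 occupied -> index 6.
Insert 758: h=4, slots 4,5,6 occupied -> index 7.
Insert 867: h=9, slot 9 empty -> index 9.
Table: [910, 742, 534, ∅, 251, 538, 264, 758, ∅, 867, 816, ∅, ∅]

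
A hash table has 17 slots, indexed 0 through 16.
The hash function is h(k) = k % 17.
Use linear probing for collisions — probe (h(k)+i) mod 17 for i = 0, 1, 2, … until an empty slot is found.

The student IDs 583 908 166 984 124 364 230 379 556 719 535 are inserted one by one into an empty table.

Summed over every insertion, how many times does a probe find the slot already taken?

Insert 583: h=5, slot 5 empty -> index 5.
Insert 908: h=7, slot 7 empty -> index 7.
Insert 166: h=13, slot 13 empty -> index 13.
Insert 984: h=15, slot 15 empty -> index 15.
Insert 124: h=5, slot 5 occupied -> index 6.
Insert 364: h=7, slot 7 occupied -> index 8.
Insert 230: h=9, slot 9 empty -> index 9.
Insert 379: h=5, slots 5,6,7,8,9 occupied -> index 10.
Insert 556: h=12, slot 12 empty -> index 12.
Insert 719: h=5, slots 5,6,7,8,9,10 occupied -> index 11.
Insert 535: h=8, slots 8,9,10,11,12,13 occupied -> index 14.
Table: [., ., ., ., ., 583, 124, 908, 364, 230, 379, 719, 556, 166, 535, 984, .]

19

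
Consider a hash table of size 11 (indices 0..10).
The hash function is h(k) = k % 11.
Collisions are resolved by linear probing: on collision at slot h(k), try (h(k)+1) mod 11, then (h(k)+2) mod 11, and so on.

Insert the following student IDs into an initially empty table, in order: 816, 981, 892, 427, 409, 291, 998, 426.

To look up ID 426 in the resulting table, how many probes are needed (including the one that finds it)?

3

816 hashes to 2; slot 2 is free → place at 2.
981 hashes to 2; 2 taken → place at 3.
892 hashes to 1; slot 1 is free → place at 1.
427 hashes to 9; slot 9 is free → place at 9.
409 hashes to 2; 2,3 taken → place at 4.
291 hashes to 5; slot 5 is free → place at 5.
998 hashes to 8; slot 8 is free → place at 8.
426 hashes to 8; 8,9 taken → place at 10.
Table: [_, 892, 816, 981, 409, 291, _, _, 998, 427, 426]
Lookup 426: h=8, probe 8,9,10 → found at 10.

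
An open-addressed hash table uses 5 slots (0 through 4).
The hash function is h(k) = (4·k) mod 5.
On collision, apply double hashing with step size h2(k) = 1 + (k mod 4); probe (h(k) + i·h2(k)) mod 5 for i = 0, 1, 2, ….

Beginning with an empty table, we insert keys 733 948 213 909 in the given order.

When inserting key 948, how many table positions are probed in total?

2

Insert 733: h=2, slot 2 empty → index 2.
Insert 948: h=2, h2=1, slot 2 occupied → index 3.
Insert 213: h=2, h2=2, slot 2 occupied → index 4.
Insert 909: h=1, slot 1 empty → index 1.
Table: [_, 909, 733, 948, 213]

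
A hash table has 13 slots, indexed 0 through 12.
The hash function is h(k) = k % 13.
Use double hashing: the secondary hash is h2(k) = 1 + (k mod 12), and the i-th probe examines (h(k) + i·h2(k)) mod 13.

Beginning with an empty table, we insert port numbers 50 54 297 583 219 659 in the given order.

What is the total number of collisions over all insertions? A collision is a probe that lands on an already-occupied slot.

5

Insert 50: h=11, slot 11 empty -> index 11.
Insert 54: h=2, slot 2 empty -> index 2.
Insert 297: h=11, h2=10, slot 11 occupied -> index 8.
Insert 583: h=11, h2=8, slot 11 occupied -> index 6.
Insert 219: h=11, h2=4, slots 11,2,6 occupied -> index 10.
Insert 659: h=9, slot 9 empty -> index 9.
Table: [—, —, 54, —, —, —, 583, —, 297, 659, 219, 50, —]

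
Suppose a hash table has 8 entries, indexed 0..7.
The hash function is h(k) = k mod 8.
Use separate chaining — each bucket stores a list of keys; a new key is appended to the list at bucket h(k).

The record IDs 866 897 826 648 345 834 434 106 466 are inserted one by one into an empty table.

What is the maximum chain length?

866 -> bucket 2
897 -> bucket 1
826 -> bucket 2 (collision)
648 -> bucket 0
345 -> bucket 1 (collision)
834 -> bucket 2 (collision)
434 -> bucket 2 (collision)
106 -> bucket 2 (collision)
466 -> bucket 2 (collision)
Final buckets:
0: 648
1: 897 -> 345
2: 866 -> 826 -> 834 -> 434 -> 106 -> 466
3: -
4: -
5: -
6: -
7: -

6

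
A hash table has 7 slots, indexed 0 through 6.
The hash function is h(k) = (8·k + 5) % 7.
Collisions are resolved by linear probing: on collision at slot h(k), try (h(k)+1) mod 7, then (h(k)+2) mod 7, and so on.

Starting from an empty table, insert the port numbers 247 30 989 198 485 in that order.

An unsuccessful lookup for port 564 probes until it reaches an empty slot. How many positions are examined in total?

Insert 247: h=0, slot 0 empty -> index 0.
Insert 30: h=0, slot 0 occupied -> index 1.
Insert 989: h=0, slots 0,1 occupied -> index 2.
Insert 198: h=0, slots 0,1,2 occupied -> index 3.
Insert 485: h=0, slots 0,1,2,3 occupied -> index 4.
Table: [247, 30, 989, 198, 485, ., .]
Lookup 564: h=2, probe 2,3,4,5 → slot 5 empty, not found.

4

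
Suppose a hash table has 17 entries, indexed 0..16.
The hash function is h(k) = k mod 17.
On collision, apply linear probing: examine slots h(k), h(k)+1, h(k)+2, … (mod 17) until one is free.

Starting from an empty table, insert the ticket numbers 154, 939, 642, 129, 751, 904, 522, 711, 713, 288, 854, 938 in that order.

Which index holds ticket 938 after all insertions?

7

154: h=1 => slot 1
939: h=4 => slot 4
642: h=13 => slot 13
129: h=10 => slot 10
751: h=3 => slot 3
904: h=3, probe 3,4,5 => slot 5
522: h=12 => slot 12
711: h=14 => slot 14
713: h=16 => slot 16
288: h=16, probe 16,0 => slot 0
854: h=4, probe 4,5,6 => slot 6
938: h=3, probe 3,4,5,6,7 => slot 7
Table: [288, 154, —, 751, 939, 904, 854, 938, —, —, 129, —, 522, 642, 711, —, 713]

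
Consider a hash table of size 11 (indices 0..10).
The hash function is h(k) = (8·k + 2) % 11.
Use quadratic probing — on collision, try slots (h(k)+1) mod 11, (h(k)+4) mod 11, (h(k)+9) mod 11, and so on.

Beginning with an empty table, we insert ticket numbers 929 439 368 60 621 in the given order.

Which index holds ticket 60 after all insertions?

929 hashes to 9; slot 9 is free → place at 9.
439 hashes to 5; slot 5 is free → place at 5.
368 hashes to 9; 9 taken → place at 10.
60 hashes to 9; 9,10 taken → place at 2.
621 hashes to 9; 9,10,2 taken → place at 7.
Table: [_, _, 60, _, _, 439, _, 621, _, 929, 368]

2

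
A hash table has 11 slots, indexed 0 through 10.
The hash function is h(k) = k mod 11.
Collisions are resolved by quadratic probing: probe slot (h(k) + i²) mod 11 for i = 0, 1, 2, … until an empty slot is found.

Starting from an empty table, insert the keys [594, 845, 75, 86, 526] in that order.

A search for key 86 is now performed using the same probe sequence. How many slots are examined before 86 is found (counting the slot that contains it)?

594 hashes to 0; slot 0 is free => place at 0.
845 hashes to 9; slot 9 is free => place at 9.
75 hashes to 9; 9 taken => place at 10.
86 hashes to 9; 9,10 taken => place at 2.
526 hashes to 9; 9,10,2 taken => place at 7.
Table: [594, _, 86, _, _, _, _, 526, _, 845, 75]
Lookup 86: h=9, probe 9,10,2 → found at 2.

3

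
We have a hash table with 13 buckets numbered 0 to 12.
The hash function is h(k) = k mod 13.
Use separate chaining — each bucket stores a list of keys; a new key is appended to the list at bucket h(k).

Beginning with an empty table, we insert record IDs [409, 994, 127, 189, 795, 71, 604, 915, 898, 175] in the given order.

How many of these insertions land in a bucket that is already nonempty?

Insert 409: h=6, bucket 6 empty → new chain.
Insert 994: h=6, bucket 6 nonempty → append to chain.
Insert 127: h=10, bucket 10 empty → new chain.
Insert 189: h=7, bucket 7 empty → new chain.
Insert 795: h=2, bucket 2 empty → new chain.
Insert 71: h=6, bucket 6 nonempty → append to chain.
Insert 604: h=6, bucket 6 nonempty → append to chain.
Insert 915: h=5, bucket 5 empty → new chain.
Insert 898: h=1, bucket 1 empty → new chain.
Insert 175: h=6, bucket 6 nonempty → append to chain.
Final buckets:
0: _
1: 898
2: 795
3: _
4: _
5: 915
6: 409 -> 994 -> 71 -> 604 -> 175
7: 189
8: _
9: _
10: 127
11: _
12: _

4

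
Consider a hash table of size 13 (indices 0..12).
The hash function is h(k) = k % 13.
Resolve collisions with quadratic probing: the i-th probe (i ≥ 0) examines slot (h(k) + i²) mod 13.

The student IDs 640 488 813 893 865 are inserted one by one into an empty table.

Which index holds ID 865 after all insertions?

11

640: h=3 -> slot 3
488: h=7 -> slot 7
813: h=7, probe 7,8 -> slot 8
893: h=9 -> slot 9
865: h=7, probe 7,8,11 -> slot 11
Table: [∅, ∅, ∅, 640, ∅, ∅, ∅, 488, 813, 893, ∅, 865, ∅]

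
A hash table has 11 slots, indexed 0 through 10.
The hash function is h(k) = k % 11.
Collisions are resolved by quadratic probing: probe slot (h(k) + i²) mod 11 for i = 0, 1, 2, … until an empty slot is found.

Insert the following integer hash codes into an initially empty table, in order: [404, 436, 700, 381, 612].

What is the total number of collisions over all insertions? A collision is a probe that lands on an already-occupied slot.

9

Insert 404: h=8, slot 8 empty => index 8.
Insert 436: h=7, slot 7 empty => index 7.
Insert 700: h=7, slots 7,8 occupied => index 0.
Insert 381: h=7, slots 7,8,0 occupied => index 5.
Insert 612: h=7, slots 7,8,0,5 occupied => index 1.
Table: [700, 612, ∅, ∅, ∅, 381, ∅, 436, 404, ∅, ∅]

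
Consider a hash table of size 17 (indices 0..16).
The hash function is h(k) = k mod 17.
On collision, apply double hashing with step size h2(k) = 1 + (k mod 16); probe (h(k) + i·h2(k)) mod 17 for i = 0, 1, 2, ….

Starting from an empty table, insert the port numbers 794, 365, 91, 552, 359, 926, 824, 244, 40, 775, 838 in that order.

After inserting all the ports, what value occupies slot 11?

244

794: h=12 → slot 12
365: h=8 → slot 8
91: h=6 → slot 6
552: h=8, h2=9, probe 8,0 → slot 0
359: h=2 → slot 2
926: h=8, h2=15, probe 8,6,4 → slot 4
824: h=8, h2=9, probe 8,0,9 → slot 9
244: h=6, h2=5, probe 6,11 → slot 11
40: h=6, h2=9, probe 6,15 → slot 15
775: h=10 → slot 10
838: h=5 → slot 5
Table: [552, -, 359, -, 926, 838, 91, -, 365, 824, 775, 244, 794, -, -, 40, -]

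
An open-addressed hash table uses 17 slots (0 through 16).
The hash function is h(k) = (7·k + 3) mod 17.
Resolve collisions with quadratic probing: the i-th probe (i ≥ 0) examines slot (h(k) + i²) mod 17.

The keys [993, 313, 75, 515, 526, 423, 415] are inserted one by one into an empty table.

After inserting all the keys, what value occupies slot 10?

415

993 hashes to 1; slot 1 is free -> place at 1.
313 hashes to 1; 1 taken -> place at 2.
75 hashes to 1; 1,2 taken -> place at 5.
515 hashes to 4; slot 4 is free -> place at 4.
526 hashes to 13; slot 13 is free -> place at 13.
423 hashes to 6; slot 6 is free -> place at 6.
415 hashes to 1; 1,2,5 taken -> place at 10.
Table: [-, 993, 313, -, 515, 75, 423, -, -, -, 415, -, -, 526, -, -, -]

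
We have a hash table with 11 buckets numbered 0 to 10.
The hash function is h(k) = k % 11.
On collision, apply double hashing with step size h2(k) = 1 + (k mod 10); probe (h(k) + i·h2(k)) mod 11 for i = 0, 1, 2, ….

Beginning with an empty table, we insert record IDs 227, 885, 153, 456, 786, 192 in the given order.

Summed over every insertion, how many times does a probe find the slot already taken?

Insert 227: h=7, slot 7 empty => index 7.
Insert 885: h=5, slot 5 empty => index 5.
Insert 153: h=10, slot 10 empty => index 10.
Insert 456: h=5, h2=7, slot 5 occupied => index 1.
Insert 786: h=5, h2=7, slots 5,1 occupied => index 8.
Insert 192: h=5, h2=3, slots 5,8 occupied => index 0.
Table: [192, 456, ., ., ., 885, ., 227, 786, ., 153]

5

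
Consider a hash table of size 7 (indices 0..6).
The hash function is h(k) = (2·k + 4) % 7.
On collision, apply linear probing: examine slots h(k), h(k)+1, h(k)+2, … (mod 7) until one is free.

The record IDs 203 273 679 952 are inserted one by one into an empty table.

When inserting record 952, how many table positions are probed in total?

4

203: h=4 -> slot 4
273: h=4, probe 4,5 -> slot 5
679: h=4, probe 4,5,6 -> slot 6
952: h=4, probe 4,5,6,0 -> slot 0
Table: [952, —, —, —, 203, 273, 679]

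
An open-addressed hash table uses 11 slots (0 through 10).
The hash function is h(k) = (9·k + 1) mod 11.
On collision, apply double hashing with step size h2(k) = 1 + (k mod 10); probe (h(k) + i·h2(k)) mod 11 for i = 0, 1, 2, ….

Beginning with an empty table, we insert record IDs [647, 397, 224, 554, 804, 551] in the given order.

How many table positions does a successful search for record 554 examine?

Insert 647: h=5, slot 5 empty → index 5.
Insert 397: h=10, slot 10 empty → index 10.
Insert 224: h=4, slot 4 empty → index 4.
Insert 554: h=4, h2=5, slot 4 occupied → index 9.
Insert 804: h=10, h2=5, slots 10,4,9 occupied → index 3.
Insert 551: h=10, h2=2, slot 10 occupied → index 1.
Table: [—, 551, —, 804, 224, 647, —, —, —, 554, 397]
Lookup 554: h=4, h2=5, probe 4,9 → found at 9.

2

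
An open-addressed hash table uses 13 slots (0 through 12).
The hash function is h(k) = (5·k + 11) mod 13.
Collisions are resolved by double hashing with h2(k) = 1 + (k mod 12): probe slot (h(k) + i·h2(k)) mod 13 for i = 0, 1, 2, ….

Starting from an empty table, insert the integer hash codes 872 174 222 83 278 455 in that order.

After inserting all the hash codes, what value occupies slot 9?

Insert 872: h=3, slot 3 empty -> index 3.
Insert 174: h=10, slot 10 empty -> index 10.
Insert 222: h=3, h2=7, slots 3,10 occupied -> index 4.
Insert 83: h=10, h2=12, slot 10 occupied -> index 9.
Insert 278: h=10, h2=3, slot 10 occupied -> index 0.
Insert 455: h=11, slot 11 empty -> index 11.
Table: [278, -, -, 872, 222, -, -, -, -, 83, 174, 455, -]

83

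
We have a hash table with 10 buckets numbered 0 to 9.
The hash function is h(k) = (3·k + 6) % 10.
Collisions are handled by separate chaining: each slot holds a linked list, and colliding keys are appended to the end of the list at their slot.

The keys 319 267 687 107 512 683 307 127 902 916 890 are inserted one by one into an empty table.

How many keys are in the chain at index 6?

319 -> bucket 3
267 -> bucket 7
687 -> bucket 7 (collision)
107 -> bucket 7 (collision)
512 -> bucket 2
683 -> bucket 5
307 -> bucket 7 (collision)
127 -> bucket 7 (collision)
902 -> bucket 2 (collision)
916 -> bucket 4
890 -> bucket 6
Final buckets:
0: ∅
1: ∅
2: 512 -> 902
3: 319
4: 916
5: 683
6: 890
7: 267 -> 687 -> 107 -> 307 -> 127
8: ∅
9: ∅

1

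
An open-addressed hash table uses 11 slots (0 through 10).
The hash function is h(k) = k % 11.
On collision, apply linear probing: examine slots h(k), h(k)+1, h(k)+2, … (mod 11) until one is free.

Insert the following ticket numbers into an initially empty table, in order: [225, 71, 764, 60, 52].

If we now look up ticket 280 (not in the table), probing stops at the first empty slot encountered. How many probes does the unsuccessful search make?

6

225 hashes to 5; slot 5 is free -> place at 5.
71 hashes to 5; 5 taken -> place at 6.
764 hashes to 5; 5,6 taken -> place at 7.
60 hashes to 5; 5,6,7 taken -> place at 8.
52 hashes to 8; 8 taken -> place at 9.
Table: [-, -, -, -, -, 225, 71, 764, 60, 52, -]
Lookup 280: h=5, probe 5,6,7,8,9,10 → slot 10 empty, not found.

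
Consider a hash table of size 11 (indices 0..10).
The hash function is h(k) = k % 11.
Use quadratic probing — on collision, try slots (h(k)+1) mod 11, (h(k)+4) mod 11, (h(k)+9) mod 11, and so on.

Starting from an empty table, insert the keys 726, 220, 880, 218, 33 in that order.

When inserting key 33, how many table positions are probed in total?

726 hashes to 0; slot 0 is free -> place at 0.
220 hashes to 0; 0 taken -> place at 1.
880 hashes to 0; 0,1 taken -> place at 4.
218 hashes to 9; slot 9 is free -> place at 9.
33 hashes to 0; 0,1,4,9 taken -> place at 5.
Table: [726, 220, —, —, 880, 33, —, —, —, 218, —]

5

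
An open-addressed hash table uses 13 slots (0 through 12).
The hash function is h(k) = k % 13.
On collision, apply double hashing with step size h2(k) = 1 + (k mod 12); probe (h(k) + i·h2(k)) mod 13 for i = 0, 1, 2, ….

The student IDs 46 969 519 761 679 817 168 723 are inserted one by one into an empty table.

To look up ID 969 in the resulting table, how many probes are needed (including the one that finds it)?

46 hashes to 7; slot 7 is free → place at 7.
969 hashes to 7, h2=10; 7 taken → place at 4.
519 hashes to 12; slot 12 is free → place at 12.
761 hashes to 7, h2=6; 7 taken → place at 0.
679 hashes to 3; slot 3 is free → place at 3.
817 hashes to 11; slot 11 is free → place at 11.
168 hashes to 12, h2=1; 12,0 taken → place at 1.
723 hashes to 8; slot 8 is free → place at 8.
Table: [761, 168, _, 679, 969, _, _, 46, 723, _, _, 817, 519]
Lookup 969: h=7, h2=10, probe 7,4 → found at 4.

2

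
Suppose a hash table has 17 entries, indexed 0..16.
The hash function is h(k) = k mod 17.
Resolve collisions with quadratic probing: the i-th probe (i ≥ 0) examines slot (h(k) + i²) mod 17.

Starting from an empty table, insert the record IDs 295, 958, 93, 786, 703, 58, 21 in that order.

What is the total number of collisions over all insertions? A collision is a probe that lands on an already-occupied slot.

295 hashes to 6; slot 6 is free -> place at 6.
958 hashes to 6; 6 taken -> place at 7.
93 hashes to 8; slot 8 is free -> place at 8.
786 hashes to 4; slot 4 is free -> place at 4.
703 hashes to 6; 6,7 taken -> place at 10.
58 hashes to 7; 7,8 taken -> place at 11.
21 hashes to 4; 4 taken -> place at 5.
Table: [., ., ., ., 786, 21, 295, 958, 93, ., 703, 58, ., ., ., ., .]

6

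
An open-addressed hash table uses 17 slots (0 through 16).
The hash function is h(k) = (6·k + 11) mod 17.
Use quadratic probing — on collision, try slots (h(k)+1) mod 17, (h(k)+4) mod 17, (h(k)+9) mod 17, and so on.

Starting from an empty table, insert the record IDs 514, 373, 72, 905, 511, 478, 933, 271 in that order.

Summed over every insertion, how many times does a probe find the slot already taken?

6

Insert 514: h=1, slot 1 empty -> index 1.
Insert 373: h=5, slot 5 empty -> index 5.
Insert 72: h=1, slot 1 occupied -> index 2.
Insert 905: h=1, slots 1,2,5 occupied -> index 10.
Insert 511: h=0, slot 0 empty -> index 0.
Insert 478: h=6, slot 6 empty -> index 6.
Insert 933: h=16, slot 16 empty -> index 16.
Insert 271: h=5, slots 5,6 occupied -> index 9.
Table: [511, 514, 72, ., ., 373, 478, ., ., 271, 905, ., ., ., ., ., 933]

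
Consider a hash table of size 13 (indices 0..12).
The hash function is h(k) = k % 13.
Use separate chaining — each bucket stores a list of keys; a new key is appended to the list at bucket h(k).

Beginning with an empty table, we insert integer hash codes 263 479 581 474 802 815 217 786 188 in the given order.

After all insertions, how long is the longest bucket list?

4

263 → bucket 3
479 → bucket 11
581 → bucket 9
474 → bucket 6
802 → bucket 9 (collision)
815 → bucket 9 (collision)
217 → bucket 9 (collision)
786 → bucket 6 (collision)
188 → bucket 6 (collision)
Final buckets:
0: .
1: .
2: .
3: 263
4: .
5: .
6: 474 -> 786 -> 188
7: .
8: .
9: 581 -> 802 -> 815 -> 217
10: .
11: 479
12: .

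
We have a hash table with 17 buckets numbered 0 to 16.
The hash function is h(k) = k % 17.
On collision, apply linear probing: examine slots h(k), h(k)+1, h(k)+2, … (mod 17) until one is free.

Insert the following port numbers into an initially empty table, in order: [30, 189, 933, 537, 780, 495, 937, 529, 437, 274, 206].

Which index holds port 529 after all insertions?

5

30: h=13 -> slot 13
189: h=2 -> slot 2
933: h=15 -> slot 15
537: h=10 -> slot 10
780: h=15, probe 15,16 -> slot 16
495: h=2, probe 2,3 -> slot 3
937: h=2, probe 2,3,4 -> slot 4
529: h=2, probe 2,3,4,5 -> slot 5
437: h=12 -> slot 12
274: h=2, probe 2,3,4,5,6 -> slot 6
206: h=2, probe 2,3,4,5,6,7 -> slot 7
Table: [., ., 189, 495, 937, 529, 274, 206, ., ., 537, ., 437, 30, ., 933, 780]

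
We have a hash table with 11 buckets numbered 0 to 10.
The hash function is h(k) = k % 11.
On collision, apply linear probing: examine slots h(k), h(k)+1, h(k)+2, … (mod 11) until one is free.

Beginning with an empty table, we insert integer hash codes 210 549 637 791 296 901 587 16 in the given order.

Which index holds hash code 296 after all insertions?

Insert 210: h=1, slot 1 empty => index 1.
Insert 549: h=10, slot 10 empty => index 10.
Insert 637: h=10, slot 10 occupied => index 0.
Insert 791: h=10, slots 10,0,1 occupied => index 2.
Insert 296: h=10, slots 10,0,1,2 occupied => index 3.
Insert 901: h=10, slots 10,0,1,2,3 occupied => index 4.
Insert 587: h=4, slot 4 occupied => index 5.
Insert 16: h=5, slot 5 occupied => index 6.
Table: [637, 210, 791, 296, 901, 587, 16, _, _, _, 549]

3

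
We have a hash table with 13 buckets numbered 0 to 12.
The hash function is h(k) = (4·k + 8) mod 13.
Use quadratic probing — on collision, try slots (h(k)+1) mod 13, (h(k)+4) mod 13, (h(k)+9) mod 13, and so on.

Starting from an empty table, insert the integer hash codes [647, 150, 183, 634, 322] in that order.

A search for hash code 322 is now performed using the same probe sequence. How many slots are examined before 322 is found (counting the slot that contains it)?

4

Insert 647: h=9, slot 9 empty → index 9.
Insert 150: h=10, slot 10 empty → index 10.
Insert 183: h=12, slot 12 empty → index 12.
Insert 634: h=9, slots 9,10 occupied → index 0.
Insert 322: h=9, slots 9,10,0 occupied → index 5.
Table: [634, —, —, —, —, 322, —, —, —, 647, 150, —, 183]
Lookup 322: h=9, probe 9,10,0,5 → found at 5.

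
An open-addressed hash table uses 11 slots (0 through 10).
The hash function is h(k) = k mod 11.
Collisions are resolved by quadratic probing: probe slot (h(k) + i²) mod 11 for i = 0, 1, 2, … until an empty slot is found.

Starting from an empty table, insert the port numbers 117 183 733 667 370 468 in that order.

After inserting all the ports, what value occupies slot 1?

370

117: h=7 => slot 7
183: h=7, probe 7,8 => slot 8
733: h=7, probe 7,8,0 => slot 0
667: h=7, probe 7,8,0,5 => slot 5
370: h=7, probe 7,8,0,5,1 => slot 1
468: h=6 => slot 6
Table: [733, 370, ., ., ., 667, 468, 117, 183, ., .]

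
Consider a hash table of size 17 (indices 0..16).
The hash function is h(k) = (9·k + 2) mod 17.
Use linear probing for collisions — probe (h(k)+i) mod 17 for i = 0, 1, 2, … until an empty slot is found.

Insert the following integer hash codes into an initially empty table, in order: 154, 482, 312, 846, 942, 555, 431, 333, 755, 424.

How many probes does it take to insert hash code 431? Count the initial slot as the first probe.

3

Insert 154: h=11, slot 11 empty → index 11.
Insert 482: h=5, slot 5 empty → index 5.
Insert 312: h=5, slot 5 occupied → index 6.
Insert 846: h=0, slot 0 empty → index 0.
Insert 942: h=14, slot 14 empty → index 14.
Insert 555: h=16, slot 16 empty → index 16.
Insert 431: h=5, slots 5,6 occupied → index 7.
Insert 333: h=7, slot 7 occupied → index 8.
Insert 755: h=14, slot 14 occupied → index 15.
Insert 424: h=10, slot 10 empty → index 10.
Table: [846, ∅, ∅, ∅, ∅, 482, 312, 431, 333, ∅, 424, 154, ∅, ∅, 942, 755, 555]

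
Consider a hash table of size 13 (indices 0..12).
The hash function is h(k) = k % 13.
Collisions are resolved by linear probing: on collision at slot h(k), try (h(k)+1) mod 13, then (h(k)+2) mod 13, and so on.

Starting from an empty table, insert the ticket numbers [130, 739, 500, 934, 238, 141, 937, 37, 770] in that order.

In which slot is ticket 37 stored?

Insert 130: h=0, slot 0 empty => index 0.
Insert 739: h=11, slot 11 empty => index 11.
Insert 500: h=6, slot 6 empty => index 6.
Insert 934: h=11, slot 11 occupied => index 12.
Insert 238: h=4, slot 4 empty => index 4.
Insert 141: h=11, slots 11,12,0 occupied => index 1.
Insert 937: h=1, slot 1 occupied => index 2.
Insert 37: h=11, slots 11,12,0,1,2 occupied => index 3.
Insert 770: h=3, slots 3,4 occupied => index 5.
Table: [130, 141, 937, 37, 238, 770, 500, _, _, _, _, 739, 934]

3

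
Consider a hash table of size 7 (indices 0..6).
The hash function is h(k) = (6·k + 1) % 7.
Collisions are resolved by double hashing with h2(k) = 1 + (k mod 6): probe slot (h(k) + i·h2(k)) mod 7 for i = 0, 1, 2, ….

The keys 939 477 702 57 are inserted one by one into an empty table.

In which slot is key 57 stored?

Insert 939: h=0, slot 0 empty → index 0.
Insert 477: h=0, h2=4, slot 0 occupied → index 4.
Insert 702: h=6, slot 6 empty → index 6.
Insert 57: h=0, h2=4, slots 0,4 occupied → index 1.
Table: [939, 57, -, -, 477, -, 702]

1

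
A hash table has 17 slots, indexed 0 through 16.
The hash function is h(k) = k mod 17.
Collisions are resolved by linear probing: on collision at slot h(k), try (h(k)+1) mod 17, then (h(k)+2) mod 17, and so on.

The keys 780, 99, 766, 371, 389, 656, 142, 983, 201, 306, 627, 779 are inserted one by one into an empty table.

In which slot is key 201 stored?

780: h=15 => slot 15
99: h=14 => slot 14
766: h=1 => slot 1
371: h=14, probe 14,15,16 => slot 16
389: h=15, probe 15,16,0 => slot 0
656: h=10 => slot 10
142: h=6 => slot 6
983: h=14, probe 14,15,16,0,1,2 => slot 2
201: h=14, probe 14,15,16,0,1,2,3 => slot 3
306: h=0, probe 0,1,2,3,4 => slot 4
627: h=15, probe 15,16,0,1,2,3,4,5 => slot 5
779: h=14, probe 14,15,16,0,1,2,3,4,5,6,7 => slot 7
Table: [389, 766, 983, 201, 306, 627, 142, 779, —, —, 656, —, —, —, 99, 780, 371]

3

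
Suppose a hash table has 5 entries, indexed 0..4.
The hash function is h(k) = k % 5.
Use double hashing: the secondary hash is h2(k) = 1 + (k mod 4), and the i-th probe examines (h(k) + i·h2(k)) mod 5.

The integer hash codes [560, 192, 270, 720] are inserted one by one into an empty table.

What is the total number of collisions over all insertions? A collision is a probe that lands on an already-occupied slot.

560 hashes to 0; slot 0 is free => place at 0.
192 hashes to 2; slot 2 is free => place at 2.
270 hashes to 0, h2=3; 0 taken => place at 3.
720 hashes to 0, h2=1; 0 taken => place at 1.
Table: [560, 720, 192, 270, .]

2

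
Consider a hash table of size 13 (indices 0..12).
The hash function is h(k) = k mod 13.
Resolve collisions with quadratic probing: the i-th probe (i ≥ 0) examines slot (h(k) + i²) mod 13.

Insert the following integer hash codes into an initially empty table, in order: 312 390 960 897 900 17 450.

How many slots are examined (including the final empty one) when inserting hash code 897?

Insert 312: h=0, slot 0 empty → index 0.
Insert 390: h=0, slot 0 occupied → index 1.
Insert 960: h=11, slot 11 empty → index 11.
Insert 897: h=0, slots 0,1 occupied → index 4.
Insert 900: h=3, slot 3 empty → index 3.
Insert 17: h=4, slot 4 occupied → index 5.
Insert 450: h=8, slot 8 empty → index 8.
Table: [312, 390, -, 900, 897, 17, -, -, 450, -, -, 960, -]

3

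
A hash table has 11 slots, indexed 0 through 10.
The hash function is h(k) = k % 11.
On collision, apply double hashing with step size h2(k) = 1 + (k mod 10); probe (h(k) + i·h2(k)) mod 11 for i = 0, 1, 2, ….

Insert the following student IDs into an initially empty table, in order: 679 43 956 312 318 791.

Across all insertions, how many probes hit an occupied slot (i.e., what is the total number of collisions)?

6

Insert 679: h=8, slot 8 empty -> index 8.
Insert 43: h=10, slot 10 empty -> index 10.
Insert 956: h=10, h2=7, slot 10 occupied -> index 6.
Insert 312: h=4, slot 4 empty -> index 4.
Insert 318: h=10, h2=9, slots 10,8,6,4 occupied -> index 2.
Insert 791: h=10, h2=2, slot 10 occupied -> index 1.
Table: [—, 791, 318, —, 312, —, 956, —, 679, —, 43]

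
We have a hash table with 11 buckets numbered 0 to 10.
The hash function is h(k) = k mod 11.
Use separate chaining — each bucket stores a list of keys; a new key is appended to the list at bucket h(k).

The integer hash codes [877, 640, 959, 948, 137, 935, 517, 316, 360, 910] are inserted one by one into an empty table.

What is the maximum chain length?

Insert 877: h=8, bucket 8 empty → new chain.
Insert 640: h=2, bucket 2 empty → new chain.
Insert 959: h=2, bucket 2 nonempty → append to chain.
Insert 948: h=2, bucket 2 nonempty → append to chain.
Insert 137: h=5, bucket 5 empty → new chain.
Insert 935: h=0, bucket 0 empty → new chain.
Insert 517: h=0, bucket 0 nonempty → append to chain.
Insert 316: h=8, bucket 8 nonempty → append to chain.
Insert 360: h=8, bucket 8 nonempty → append to chain.
Insert 910: h=8, bucket 8 nonempty → append to chain.
Final buckets:
0: 935 -> 517
1: —
2: 640 -> 959 -> 948
3: —
4: —
5: 137
6: —
7: —
8: 877 -> 316 -> 360 -> 910
9: —
10: —

4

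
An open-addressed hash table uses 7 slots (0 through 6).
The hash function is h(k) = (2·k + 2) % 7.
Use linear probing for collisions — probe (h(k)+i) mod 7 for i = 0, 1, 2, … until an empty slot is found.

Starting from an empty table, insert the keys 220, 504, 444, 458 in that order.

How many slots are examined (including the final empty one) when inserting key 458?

4

Insert 220: h=1, slot 1 empty -> index 1.
Insert 504: h=2, slot 2 empty -> index 2.
Insert 444: h=1, slots 1,2 occupied -> index 3.
Insert 458: h=1, slots 1,2,3 occupied -> index 4.
Table: [-, 220, 504, 444, 458, -, -]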